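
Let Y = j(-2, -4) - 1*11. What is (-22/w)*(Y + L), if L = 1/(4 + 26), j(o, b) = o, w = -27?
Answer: -4279/405 ≈ -10.565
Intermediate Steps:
L = 1/30 ≈ 0.033333
Y = -13 (Y = -2 - 1*11 = -2 - 11 = -13)
(-22/w)*(Y + L) = (-22/(-27))*(-13 + 1/30) = -22*(-1/27)*(-389/30) = (22/27)*(-389/30) = -4279/405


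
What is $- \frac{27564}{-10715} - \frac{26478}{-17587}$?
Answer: $\frac{768479838}{188444705} \approx 4.078$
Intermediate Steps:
$- \frac{27564}{-10715} - \frac{26478}{-17587} = \left(-27564\right) \left(- \frac{1}{10715}\right) - - \frac{26478}{17587} = \frac{27564}{10715} + \frac{26478}{17587} = \frac{768479838}{188444705}$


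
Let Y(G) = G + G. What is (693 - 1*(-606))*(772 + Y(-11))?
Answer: 974250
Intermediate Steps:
Y(G) = 2*G
(693 - 1*(-606))*(772 + Y(-11)) = (693 - 1*(-606))*(772 + 2*(-11)) = (693 + 606)*(772 - 22) = 1299*750 = 974250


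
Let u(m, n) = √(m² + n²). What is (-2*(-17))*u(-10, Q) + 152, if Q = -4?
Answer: 152 + 68*√29 ≈ 518.19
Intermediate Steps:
(-2*(-17))*u(-10, Q) + 152 = (-2*(-17))*√((-10)² + (-4)²) + 152 = 34*√(100 + 16) + 152 = 34*√116 + 152 = 34*(2*√29) + 152 = 68*√29 + 152 = 152 + 68*√29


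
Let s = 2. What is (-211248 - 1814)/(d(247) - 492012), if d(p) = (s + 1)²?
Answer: 213062/492003 ≈ 0.43305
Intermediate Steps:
d(p) = 9 (d(p) = (2 + 1)² = 3² = 9)
(-211248 - 1814)/(d(247) - 492012) = (-211248 - 1814)/(9 - 492012) = -213062/(-492003) = -213062*(-1/492003) = 213062/492003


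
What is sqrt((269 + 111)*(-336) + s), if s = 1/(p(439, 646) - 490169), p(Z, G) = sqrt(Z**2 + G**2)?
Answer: sqrt(-62584777921 + 127680*sqrt(610037))/sqrt(490169 - sqrt(610037)) ≈ 357.32*I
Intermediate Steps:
p(Z, G) = sqrt(G**2 + Z**2)
s = 1/(-490169 + sqrt(610037)) (s = 1/(sqrt(646**2 + 439**2) - 490169) = 1/(sqrt(417316 + 192721) - 490169) = 1/(sqrt(610037) - 490169) = 1/(-490169 + sqrt(610037)) ≈ -2.0434e-6)
sqrt((269 + 111)*(-336) + s) = sqrt((269 + 111)*(-336) + (-490169/240265038524 - sqrt(610037)/240265038524)) = sqrt(380*(-336) + (-490169/240265038524 - sqrt(610037)/240265038524)) = sqrt(-127680 + (-490169/240265038524 - sqrt(610037)/240265038524)) = sqrt(-30677040119234489/240265038524 - sqrt(610037)/240265038524)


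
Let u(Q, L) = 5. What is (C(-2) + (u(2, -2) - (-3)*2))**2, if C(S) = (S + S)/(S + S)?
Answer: 144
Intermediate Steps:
C(S) = 1 (C(S) = (2*S)/((2*S)) = (2*S)*(1/(2*S)) = 1)
(C(-2) + (u(2, -2) - (-3)*2))**2 = (1 + (5 - (-3)*2))**2 = (1 + (5 - 1*(-6)))**2 = (1 + (5 + 6))**2 = (1 + 11)**2 = 12**2 = 144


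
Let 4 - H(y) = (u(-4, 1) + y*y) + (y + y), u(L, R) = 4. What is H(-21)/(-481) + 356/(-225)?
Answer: -81461/108225 ≈ -0.75270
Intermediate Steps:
H(y) = -y² - 2*y (H(y) = 4 - ((4 + y*y) + (y + y)) = 4 - ((4 + y²) + 2*y) = 4 - (4 + y² + 2*y) = 4 + (-4 - y² - 2*y) = -y² - 2*y)
H(-21)/(-481) + 356/(-225) = -21*(-2 - 1*(-21))/(-481) + 356/(-225) = -21*(-2 + 21)*(-1/481) + 356*(-1/225) = -21*19*(-1/481) - 356/225 = -399*(-1/481) - 356/225 = 399/481 - 356/225 = -81461/108225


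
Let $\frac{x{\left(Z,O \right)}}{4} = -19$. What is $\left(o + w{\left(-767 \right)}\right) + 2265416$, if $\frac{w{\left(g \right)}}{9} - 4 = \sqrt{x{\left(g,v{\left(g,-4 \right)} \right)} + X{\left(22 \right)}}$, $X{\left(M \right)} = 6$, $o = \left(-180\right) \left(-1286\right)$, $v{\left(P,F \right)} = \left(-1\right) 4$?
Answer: $2496932 + 9 i \sqrt{70} \approx 2.4969 \cdot 10^{6} + 75.299 i$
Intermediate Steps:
$v{\left(P,F \right)} = -4$
$o = 231480$
$x{\left(Z,O \right)} = -76$ ($x{\left(Z,O \right)} = 4 \left(-19\right) = -76$)
$w{\left(g \right)} = 36 + 9 i \sqrt{70}$ ($w{\left(g \right)} = 36 + 9 \sqrt{-76 + 6} = 36 + 9 \sqrt{-70} = 36 + 9 i \sqrt{70}$)
$\left(o + w{\left(-767 \right)}\right) + 2265416 = \left(231480 + \left(36 + 9 i \sqrt{70}\right)\right) + 2265416 = \left(231516 + 9 i \sqrt{70}\right) + 2265416 = 2496932 + 9 i \sqrt{70}$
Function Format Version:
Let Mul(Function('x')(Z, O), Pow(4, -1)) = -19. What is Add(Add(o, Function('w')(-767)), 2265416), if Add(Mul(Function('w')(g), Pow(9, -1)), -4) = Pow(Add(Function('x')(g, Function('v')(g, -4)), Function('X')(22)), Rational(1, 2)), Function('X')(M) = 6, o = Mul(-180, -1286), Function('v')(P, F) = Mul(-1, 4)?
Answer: Add(2496932, Mul(9, I, Pow(70, Rational(1, 2)))) ≈ Add(2.4969e+6, Mul(75.299, I))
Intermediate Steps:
Function('v')(P, F) = -4
o = 231480
Function('x')(Z, O) = -76 (Function('x')(Z, O) = Mul(4, -19) = -76)
Function('w')(g) = Add(36, Mul(9, I, Pow(70, Rational(1, 2)))) (Function('w')(g) = Add(36, Mul(9, Pow(Add(-76, 6), Rational(1, 2)))) = Add(36, Mul(9, Pow(-70, Rational(1, 2)))) = Add(36, Mul(9, Mul(I, Pow(70, Rational(1, 2))))) = Add(36, Mul(9, I, Pow(70, Rational(1, 2)))))
Add(Add(o, Function('w')(-767)), 2265416) = Add(Add(231480, Add(36, Mul(9, I, Pow(70, Rational(1, 2))))), 2265416) = Add(Add(231516, Mul(9, I, Pow(70, Rational(1, 2)))), 2265416) = Add(2496932, Mul(9, I, Pow(70, Rational(1, 2))))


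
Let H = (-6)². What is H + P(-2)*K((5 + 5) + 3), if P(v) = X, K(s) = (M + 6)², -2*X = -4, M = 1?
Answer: 134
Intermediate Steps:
X = 2 (X = -½*(-4) = 2)
K(s) = 49 (K(s) = (1 + 6)² = 7² = 49)
H = 36
P(v) = 2
H + P(-2)*K((5 + 5) + 3) = 36 + 2*49 = 36 + 98 = 134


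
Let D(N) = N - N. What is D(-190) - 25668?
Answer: -25668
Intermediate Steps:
D(N) = 0
D(-190) - 25668 = 0 - 25668 = -25668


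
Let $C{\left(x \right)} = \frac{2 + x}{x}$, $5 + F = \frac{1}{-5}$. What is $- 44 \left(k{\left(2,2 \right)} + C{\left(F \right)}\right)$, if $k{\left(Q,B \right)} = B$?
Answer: $- \frac{1496}{13} \approx -115.08$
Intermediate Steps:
$F = - \frac{26}{5}$ ($F = -5 + \frac{1}{-5} = -5 - \frac{1}{5} = - \frac{26}{5} \approx -5.2$)
$C{\left(x \right)} = \frac{2 + x}{x}$
$- 44 \left(k{\left(2,2 \right)} + C{\left(F \right)}\right) = - 44 \left(2 + \frac{2 - \frac{26}{5}}{- \frac{26}{5}}\right) = - 44 \left(2 - - \frac{8}{13}\right) = - 44 \left(2 + \frac{8}{13}\right) = \left(-44\right) \frac{34}{13} = - \frac{1496}{13}$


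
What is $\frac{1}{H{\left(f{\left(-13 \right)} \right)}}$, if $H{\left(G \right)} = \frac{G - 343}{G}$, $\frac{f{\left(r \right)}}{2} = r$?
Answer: $\frac{26}{369} \approx 0.070461$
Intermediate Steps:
$f{\left(r \right)} = 2 r$
$H{\left(G \right)} = \frac{-343 + G}{G}$ ($H{\left(G \right)} = \frac{G - 343}{G} = \frac{-343 + G}{G}$)
$\frac{1}{H{\left(f{\left(-13 \right)} \right)}} = \frac{1}{\frac{1}{2 \left(-13\right)} \left(-343 + 2 \left(-13\right)\right)} = \frac{1}{\frac{1}{-26} \left(-343 - 26\right)} = \frac{1}{\left(- \frac{1}{26}\right) \left(-369\right)} = \frac{1}{\frac{369}{26}} = \frac{26}{369}$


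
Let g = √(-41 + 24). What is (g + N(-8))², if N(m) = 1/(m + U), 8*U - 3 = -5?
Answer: (4 - 33*I*√17)²/1089 ≈ -16.985 - 0.99954*I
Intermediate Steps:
U = -¼ (U = 3/8 + (⅛)*(-5) = 3/8 - 5/8 = -¼ ≈ -0.25000)
g = I*√17 (g = √(-17) = I*√17 ≈ 4.1231*I)
N(m) = 1/(-¼ + m) (N(m) = 1/(m - ¼) = 1/(-¼ + m))
(g + N(-8))² = (I*√17 + 4/(-1 + 4*(-8)))² = (I*√17 + 4/(-1 - 32))² = (I*√17 + 4/(-33))² = (I*√17 + 4*(-1/33))² = (I*√17 - 4/33)² = (-4/33 + I*√17)²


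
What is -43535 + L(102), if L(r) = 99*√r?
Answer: -43535 + 99*√102 ≈ -42535.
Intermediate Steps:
-43535 + L(102) = -43535 + 99*√102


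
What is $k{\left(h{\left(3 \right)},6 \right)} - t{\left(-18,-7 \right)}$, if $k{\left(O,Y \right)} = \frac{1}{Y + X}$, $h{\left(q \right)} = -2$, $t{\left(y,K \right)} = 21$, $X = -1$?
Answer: $- \frac{104}{5} \approx -20.8$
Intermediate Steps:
$k{\left(O,Y \right)} = \frac{1}{-1 + Y}$ ($k{\left(O,Y \right)} = \frac{1}{Y - 1} = \frac{1}{-1 + Y}$)
$k{\left(h{\left(3 \right)},6 \right)} - t{\left(-18,-7 \right)} = \frac{1}{-1 + 6} - 21 = \frac{1}{5} - 21 = - \frac{104}{5}$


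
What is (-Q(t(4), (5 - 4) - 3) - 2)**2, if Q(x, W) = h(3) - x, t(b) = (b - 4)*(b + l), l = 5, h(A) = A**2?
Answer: 121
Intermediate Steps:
t(b) = (-4 + b)*(5 + b) (t(b) = (b - 4)*(b + 5) = (-4 + b)*(5 + b))
Q(x, W) = 9 - x (Q(x, W) = 3**2 - x = 9 - x)
(-Q(t(4), (5 - 4) - 3) - 2)**2 = (-(9 - (-20 + 4 + 4**2)) - 2)**2 = (-(9 - (-20 + 4 + 16)) - 2)**2 = (-(9 - 1*0) - 2)**2 = (-(9 + 0) - 2)**2 = (-1*9 - 2)**2 = (-9 - 2)**2 = (-11)**2 = 121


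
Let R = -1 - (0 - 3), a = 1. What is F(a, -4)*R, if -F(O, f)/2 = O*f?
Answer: 16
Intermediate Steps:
F(O, f) = -2*O*f
R = 2 (R = -1 - 1*(-3) = -1 + 3 = 2)
F(a, -4)*R = -2*1*(-4)*2 = 8*2 = 16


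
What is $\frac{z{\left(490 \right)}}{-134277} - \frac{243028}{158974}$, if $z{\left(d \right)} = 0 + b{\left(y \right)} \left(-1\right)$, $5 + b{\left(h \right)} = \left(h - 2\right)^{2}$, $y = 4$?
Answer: $- \frac{16316614865}{10673275899} \approx -1.5287$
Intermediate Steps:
$b{\left(h \right)} = -5 + \left(-2 + h\right)^{2}$ ($b{\left(h \right)} = -5 + \left(h - 2\right)^{2} = -5 + \left(-2 + h\right)^{2}$)
$z{\left(d \right)} = 1$ ($z{\left(d \right)} = 0 + \left(-5 + \left(-2 + 4\right)^{2}\right) \left(-1\right) = 0 + \left(-5 + 2^{2}\right) \left(-1\right) = 0 + \left(-5 + 4\right) \left(-1\right) = 0 - -1 = 0 + 1 = 1$)
$\frac{z{\left(490 \right)}}{-134277} - \frac{243028}{158974} = 1 \frac{1}{-134277} - \frac{243028}{158974} = 1 \left(- \frac{1}{134277}\right) - \frac{121514}{79487} = - \frac{1}{134277} - \frac{121514}{79487} = - \frac{16316614865}{10673275899}$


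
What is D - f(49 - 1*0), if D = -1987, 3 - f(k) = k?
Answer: -1941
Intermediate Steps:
f(k) = 3 - k
D - f(49 - 1*0) = -1987 - (3 - (49 - 1*0)) = -1987 - (3 - (49 + 0)) = -1987 - (3 - 1*49) = -1987 - (3 - 49) = -1987 - 1*(-46) = -1987 + 46 = -1941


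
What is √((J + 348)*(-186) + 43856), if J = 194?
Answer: 2*I*√14239 ≈ 238.65*I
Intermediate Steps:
√((J + 348)*(-186) + 43856) = √((194 + 348)*(-186) + 43856) = √(542*(-186) + 43856) = √(-100812 + 43856) = √(-56956) = 2*I*√14239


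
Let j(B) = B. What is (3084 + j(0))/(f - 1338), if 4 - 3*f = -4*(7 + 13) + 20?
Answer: -4626/1975 ≈ -2.3423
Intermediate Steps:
f = 64/3 (f = 4/3 - (-4*(7 + 13) + 20)/3 = 4/3 - (-4*20 + 20)/3 = 4/3 - (-80 + 20)/3 = 4/3 - ⅓*(-60) = 4/3 + 20 = 64/3 ≈ 21.333)
(3084 + j(0))/(f - 1338) = (3084 + 0)/(64/3 - 1338) = 3084/(-3950/3) = 3084*(-3/3950) = -4626/1975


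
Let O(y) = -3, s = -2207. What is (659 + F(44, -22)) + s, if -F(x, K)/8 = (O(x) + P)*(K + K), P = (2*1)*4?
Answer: 212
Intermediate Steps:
P = 8 (P = 2*4 = 8)
F(x, K) = -80*K (F(x, K) = -8*(-3 + 8)*(K + K) = -40*2*K = -80*K)
(659 + F(44, -22)) + s = (659 - 80*(-22)) - 2207 = (659 + 1760) - 2207 = 2419 - 2207 = 212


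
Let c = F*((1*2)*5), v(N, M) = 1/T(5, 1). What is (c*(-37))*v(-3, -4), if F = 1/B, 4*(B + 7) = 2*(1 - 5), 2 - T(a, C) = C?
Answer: 370/9 ≈ 41.111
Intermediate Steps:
T(a, C) = 2 - C
B = -9 (B = -7 + (2*(1 - 5))/4 = -7 + (2*(-4))/4 = -7 + (¼)*(-8) = -7 - 2 = -9)
F = -⅑ (F = 1/(-9) = 1*(-⅑) = -⅑ ≈ -0.11111)
v(N, M) = 1 (v(N, M) = 1/(2 - 1*1) = 1/(2 - 1) = 1/1 = 1)
c = -10/9 (c = -1*2*5/9 = -2*5/9 = -⅑*10 = -10/9 ≈ -1.1111)
(c*(-37))*v(-3, -4) = -10/9*(-37)*1 = (370/9)*1 = 370/9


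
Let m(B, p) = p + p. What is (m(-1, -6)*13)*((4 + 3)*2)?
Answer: -2184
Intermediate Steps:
m(B, p) = 2*p
(m(-1, -6)*13)*((4 + 3)*2) = ((2*(-6))*13)*((4 + 3)*2) = (-12*13)*(7*2) = -156*14 = -2184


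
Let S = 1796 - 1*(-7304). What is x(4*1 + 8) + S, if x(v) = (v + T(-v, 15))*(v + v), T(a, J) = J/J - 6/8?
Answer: 9394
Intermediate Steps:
S = 9100 (S = 1796 + 7304 = 9100)
T(a, J) = ¼ (T(a, J) = 1 - 6*⅛ = 1 - ¾ = ¼)
x(v) = 2*v*(¼ + v) (x(v) = (v + ¼)*(v + v) = (¼ + v)*(2*v) = 2*v*(¼ + v))
x(4*1 + 8) + S = (4*1 + 8)*(1 + 4*(4*1 + 8))/2 + 9100 = (4 + 8)*(1 + 4*(4 + 8))/2 + 9100 = (½)*12*(1 + 4*12) + 9100 = (½)*12*(1 + 48) + 9100 = (½)*12*49 + 9100 = 294 + 9100 = 9394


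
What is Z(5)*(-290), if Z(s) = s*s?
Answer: -7250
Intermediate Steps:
Z(s) = s²
Z(5)*(-290) = 5²*(-290) = 25*(-290) = -7250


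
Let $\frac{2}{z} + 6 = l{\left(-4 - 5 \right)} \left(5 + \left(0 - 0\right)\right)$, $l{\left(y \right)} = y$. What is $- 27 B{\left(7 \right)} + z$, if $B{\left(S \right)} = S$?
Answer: $- \frac{9641}{51} \approx -189.04$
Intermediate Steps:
$z = - \frac{2}{51}$ ($z = \frac{2}{-6 + \left(-4 - 5\right) \left(5 + \left(0 - 0\right)\right)} = \frac{2}{-6 + \left(-4 - 5\right) \left(5 + \left(0 + 0\right)\right)} = \frac{2}{-6 - 9 \left(5 + 0\right)} = \frac{2}{-6 - 45} = \frac{2}{-51} = 2 \left(- \frac{1}{51}\right) = - \frac{2}{51} \approx -0.039216$)
$- 27 B{\left(7 \right)} + z = \left(-27\right) 7 - \frac{2}{51} = -189 - \frac{2}{51} = - \frac{9641}{51}$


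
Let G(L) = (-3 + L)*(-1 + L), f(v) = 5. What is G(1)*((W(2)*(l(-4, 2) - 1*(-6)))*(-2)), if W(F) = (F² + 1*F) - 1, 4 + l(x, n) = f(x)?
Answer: 0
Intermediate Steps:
G(L) = (-1 + L)*(-3 + L)
l(x, n) = 1 (l(x, n) = -4 + 5 = 1)
W(F) = -1 + F + F² (W(F) = (F² + F) - 1 = (F + F²) - 1 = -1 + F + F²)
G(1)*((W(2)*(l(-4, 2) - 1*(-6)))*(-2)) = (3 + 1² - 4*1)*(((-1 + 2 + 2²)*(1 - 1*(-6)))*(-2)) = (3 + 1 - 4)*(((-1 + 2 + 4)*(1 + 6))*(-2)) = 0*((5*7)*(-2)) = 0*(35*(-2)) = 0*(-70) = 0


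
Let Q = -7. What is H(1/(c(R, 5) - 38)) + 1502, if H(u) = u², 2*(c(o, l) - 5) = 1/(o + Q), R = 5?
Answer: 26568894/17689 ≈ 1502.0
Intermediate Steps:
c(o, l) = 5 + 1/(2*(-7 + o)) (c(o, l) = 5 + 1/(2*(o - 7)) = 5 + 1/(2*(-7 + o)))
H(1/(c(R, 5) - 38)) + 1502 = (1/((-69 + 10*5)/(2*(-7 + 5)) - 38))² + 1502 = (1/((½)*(-69 + 50)/(-2) - 38))² + 1502 = (1/((½)*(-½)*(-19) - 38))² + 1502 = (1/(19/4 - 38))² + 1502 = (1/(-133/4))² + 1502 = (-4/133)² + 1502 = 16/17689 + 1502 = 26568894/17689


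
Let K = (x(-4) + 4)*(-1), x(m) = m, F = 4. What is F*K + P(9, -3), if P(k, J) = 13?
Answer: 13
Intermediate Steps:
K = 0 (K = (-4 + 4)*(-1) = 0*(-1) = 0)
F*K + P(9, -3) = 4*0 + 13 = 0 + 13 = 13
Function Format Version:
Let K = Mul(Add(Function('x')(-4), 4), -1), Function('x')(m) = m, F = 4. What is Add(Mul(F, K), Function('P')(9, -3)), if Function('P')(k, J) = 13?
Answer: 13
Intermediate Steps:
K = 0 (K = Mul(Add(-4, 4), -1) = Mul(0, -1) = 0)
Add(Mul(F, K), Function('P')(9, -3)) = Add(Mul(4, 0), 13) = Add(0, 13) = 13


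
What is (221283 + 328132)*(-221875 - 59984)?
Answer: -154857562485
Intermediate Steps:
(221283 + 328132)*(-221875 - 59984) = 549415*(-281859) = -154857562485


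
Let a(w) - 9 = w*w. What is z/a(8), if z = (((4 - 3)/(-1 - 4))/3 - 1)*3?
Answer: -16/365 ≈ -0.043836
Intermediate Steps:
a(w) = 9 + w**2 (a(w) = 9 + w*w = 9 + w**2)
z = -16/5 (z = ((1/(-5))*(1/3) - 1)*3 = ((1*(-1/5))*(1/3) - 1)*3 = (-1/5*1/3 - 1)*3 = (-1/15 - 1)*3 = -16/15*3 = -16/5 ≈ -3.2000)
z/a(8) = -16/(5*(9 + 8**2)) = -16/(5*(9 + 64)) = -16/5/73 = -16/5*1/73 = -16/365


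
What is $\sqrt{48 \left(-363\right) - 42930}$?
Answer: $3 i \sqrt{6706} \approx 245.67 i$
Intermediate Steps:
$\sqrt{48 \left(-363\right) - 42930} = \sqrt{-17424 - 42930} = \sqrt{-60354} = 3 i \sqrt{6706}$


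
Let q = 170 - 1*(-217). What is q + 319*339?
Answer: 108528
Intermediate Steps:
q = 387 (q = 170 + 217 = 387)
q + 319*339 = 387 + 319*339 = 387 + 108141 = 108528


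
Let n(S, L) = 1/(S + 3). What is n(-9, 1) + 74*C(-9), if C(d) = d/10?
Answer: -2003/30 ≈ -66.767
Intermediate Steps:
n(S, L) = 1/(3 + S)
C(d) = d/10 (C(d) = d*(⅒) = d/10)
n(-9, 1) + 74*C(-9) = 1/(3 - 9) + 74*((⅒)*(-9)) = 1/(-6) + 74*(-9/10) = -⅙ - 333/5 = -2003/30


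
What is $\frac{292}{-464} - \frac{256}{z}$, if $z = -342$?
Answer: $\frac{2365}{19836} \approx 0.11923$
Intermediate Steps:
$\frac{292}{-464} - \frac{256}{z} = \frac{292}{-464} - \frac{256}{-342} = 292 \left(- \frac{1}{464}\right) - - \frac{128}{171} = - \frac{73}{116} + \frac{128}{171} = \frac{2365}{19836}$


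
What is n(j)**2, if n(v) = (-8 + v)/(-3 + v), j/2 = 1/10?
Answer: 1521/196 ≈ 7.7602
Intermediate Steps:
j = 1/5 (j = 2/10 = 2*(1/10) = 1/5 ≈ 0.20000)
n(v) = (-8 + v)/(-3 + v)
n(j)**2 = ((-8 + 1/5)/(-3 + 1/5))**2 = (-39/5/(-14/5))**2 = (-5/14*(-39/5))**2 = (39/14)**2 = 1521/196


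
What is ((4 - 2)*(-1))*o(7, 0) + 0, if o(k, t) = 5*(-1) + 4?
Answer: 2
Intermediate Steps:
o(k, t) = -1 (o(k, t) = -5 + 4 = -1)
((4 - 2)*(-1))*o(7, 0) + 0 = ((4 - 2)*(-1))*(-1) + 0 = (2*(-1))*(-1) + 0 = -2*(-1) + 0 = 2 + 0 = 2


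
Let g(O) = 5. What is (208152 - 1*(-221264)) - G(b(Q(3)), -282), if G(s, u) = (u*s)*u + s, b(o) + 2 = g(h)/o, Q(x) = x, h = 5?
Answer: 1367773/3 ≈ 4.5592e+5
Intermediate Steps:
b(o) = -2 + 5/o
G(s, u) = s + s*u**2 (G(s, u) = (s*u)*u + s = s*u**2 + s = s + s*u**2)
(208152 - 1*(-221264)) - G(b(Q(3)), -282) = (208152 - 1*(-221264)) - (-2 + 5/3)*(1 + (-282)**2) = (208152 + 221264) - (-2 + 5*(1/3))*(1 + 79524) = 429416 - (-2 + 5/3)*79525 = 429416 - (-1)*79525/3 = 429416 - 1*(-79525/3) = 429416 + 79525/3 = 1367773/3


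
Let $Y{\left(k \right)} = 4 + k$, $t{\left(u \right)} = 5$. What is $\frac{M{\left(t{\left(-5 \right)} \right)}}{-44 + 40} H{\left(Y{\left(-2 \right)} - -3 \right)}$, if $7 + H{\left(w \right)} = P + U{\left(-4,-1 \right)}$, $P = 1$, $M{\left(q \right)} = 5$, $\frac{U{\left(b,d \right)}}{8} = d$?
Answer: $\frac{35}{2} \approx 17.5$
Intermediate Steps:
$U{\left(b,d \right)} = 8 d$
$H{\left(w \right)} = -14$ ($H{\left(w \right)} = -7 + \left(1 + 8 \left(-1\right)\right) = -7 + \left(1 - 8\right) = -7 - 7 = -14$)
$\frac{M{\left(t{\left(-5 \right)} \right)}}{-44 + 40} H{\left(Y{\left(-2 \right)} - -3 \right)} = \frac{5}{-44 + 40} \left(-14\right) = \frac{5}{-4} \left(-14\right) = 5 \left(- \frac{1}{4}\right) \left(-14\right) = \left(- \frac{5}{4}\right) \left(-14\right) = \frac{35}{2}$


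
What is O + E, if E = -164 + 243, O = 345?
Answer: 424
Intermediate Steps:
E = 79
O + E = 345 + 79 = 424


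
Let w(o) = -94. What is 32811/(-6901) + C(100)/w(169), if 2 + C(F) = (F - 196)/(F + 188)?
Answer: -9204395/1946082 ≈ -4.7297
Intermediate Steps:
C(F) = -2 + (-196 + F)/(188 + F) (C(F) = -2 + (F - 196)/(F + 188) = -2 + (-196 + F)/(188 + F))
32811/(-6901) + C(100)/w(169) = 32811/(-6901) + ((-572 - 1*100)/(188 + 100))/(-94) = 32811*(-1/6901) + ((-572 - 100)/288)*(-1/94) = -32811/6901 + ((1/288)*(-672))*(-1/94) = -32811/6901 - 7/3*(-1/94) = -32811/6901 + 7/282 = -9204395/1946082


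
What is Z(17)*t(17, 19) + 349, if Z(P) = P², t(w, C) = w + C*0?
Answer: 5262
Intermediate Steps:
t(w, C) = w (t(w, C) = w + 0 = w)
Z(17)*t(17, 19) + 349 = 17²*17 + 349 = 289*17 + 349 = 4913 + 349 = 5262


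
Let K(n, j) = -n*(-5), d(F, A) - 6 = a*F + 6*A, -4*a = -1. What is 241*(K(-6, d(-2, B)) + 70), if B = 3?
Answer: 9640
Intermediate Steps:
a = ¼ (a = -¼*(-1) = ¼ ≈ 0.25000)
d(F, A) = 6 + 6*A + F/4 (d(F, A) = 6 + (F/4 + 6*A) = 6 + (6*A + F/4) = 6 + 6*A + F/4)
K(n, j) = 5*n
241*(K(-6, d(-2, B)) + 70) = 241*(5*(-6) + 70) = 241*(-30 + 70) = 241*40 = 9640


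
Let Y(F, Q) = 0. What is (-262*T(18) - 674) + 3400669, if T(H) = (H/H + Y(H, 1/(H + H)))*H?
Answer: 3395279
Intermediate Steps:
T(H) = H (T(H) = (H/H + 0)*H = (1 + 0)*H = 1*H = H)
(-262*T(18) - 674) + 3400669 = (-262*18 - 674) + 3400669 = (-4716 - 674) + 3400669 = -5390 + 3400669 = 3395279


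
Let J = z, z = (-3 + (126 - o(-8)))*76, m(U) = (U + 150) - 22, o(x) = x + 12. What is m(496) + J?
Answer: 9668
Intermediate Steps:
o(x) = 12 + x
m(U) = 128 + U (m(U) = (150 + U) - 22 = 128 + U)
z = 9044 (z = (-3 + (126 - (12 - 8)))*76 = (-3 + (126 - 1*4))*76 = (-3 + (126 - 4))*76 = (-3 + 122)*76 = 119*76 = 9044)
J = 9044
m(496) + J = (128 + 496) + 9044 = 624 + 9044 = 9668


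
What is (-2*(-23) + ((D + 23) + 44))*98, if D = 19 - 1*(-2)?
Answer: 13132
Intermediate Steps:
D = 21 (D = 19 + 2 = 21)
(-2*(-23) + ((D + 23) + 44))*98 = (-2*(-23) + ((21 + 23) + 44))*98 = (46 + (44 + 44))*98 = (46 + 88)*98 = 134*98 = 13132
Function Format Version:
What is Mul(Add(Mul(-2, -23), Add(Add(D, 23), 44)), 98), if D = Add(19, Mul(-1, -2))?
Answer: 13132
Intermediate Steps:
D = 21 (D = Add(19, 2) = 21)
Mul(Add(Mul(-2, -23), Add(Add(D, 23), 44)), 98) = Mul(Add(Mul(-2, -23), Add(Add(21, 23), 44)), 98) = Mul(Add(46, Add(44, 44)), 98) = Mul(Add(46, 88), 98) = Mul(134, 98) = 13132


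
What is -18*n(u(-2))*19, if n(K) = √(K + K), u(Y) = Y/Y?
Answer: -342*√2 ≈ -483.66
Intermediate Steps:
u(Y) = 1
n(K) = √2*√K (n(K) = √(2*K) = √2*√K)
-18*n(u(-2))*19 = -18*√2*√1*19 = -18*√2*19 = -342*√2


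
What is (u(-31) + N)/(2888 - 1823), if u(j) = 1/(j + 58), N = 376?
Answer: 143/405 ≈ 0.35309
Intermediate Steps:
u(j) = 1/(58 + j)
(u(-31) + N)/(2888 - 1823) = (1/(58 - 31) + 376)/(2888 - 1823) = (1/27 + 376)/1065 = (1/27 + 376)*(1/1065) = (10153/27)*(1/1065) = 143/405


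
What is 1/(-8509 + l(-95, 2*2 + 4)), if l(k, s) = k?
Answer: -1/8604 ≈ -0.00011622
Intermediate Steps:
1/(-8509 + l(-95, 2*2 + 4)) = 1/(-8509 - 95) = 1/(-8604) = -1/8604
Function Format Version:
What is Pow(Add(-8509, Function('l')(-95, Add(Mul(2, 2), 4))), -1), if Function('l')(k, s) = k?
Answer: Rational(-1, 8604) ≈ -0.00011622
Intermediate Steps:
Pow(Add(-8509, Function('l')(-95, Add(Mul(2, 2), 4))), -1) = Pow(Add(-8509, -95), -1) = Pow(-8604, -1) = Rational(-1, 8604)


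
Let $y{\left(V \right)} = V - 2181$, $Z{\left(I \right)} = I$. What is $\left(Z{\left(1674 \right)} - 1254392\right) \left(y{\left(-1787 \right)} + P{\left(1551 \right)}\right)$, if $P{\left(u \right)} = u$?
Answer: $3027819406$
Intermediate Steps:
$y{\left(V \right)} = -2181 + V$
$\left(Z{\left(1674 \right)} - 1254392\right) \left(y{\left(-1787 \right)} + P{\left(1551 \right)}\right) = \left(1674 - 1254392\right) \left(\left(-2181 - 1787\right) + 1551\right) = - 1252718 \left(-3968 + 1551\right) = \left(-1252718\right) \left(-2417\right) = 3027819406$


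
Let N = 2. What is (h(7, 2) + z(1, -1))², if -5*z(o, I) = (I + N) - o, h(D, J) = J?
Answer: 4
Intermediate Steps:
z(o, I) = -⅖ - I/5 + o/5 (z(o, I) = -((I + 2) - o)/5 = -((2 + I) - o)/5 = -(2 + I - o)/5 = -⅖ - I/5 + o/5)
(h(7, 2) + z(1, -1))² = (2 + (-⅖ - ⅕*(-1) + (⅕)*1))² = (2 + (-⅖ + ⅕ + ⅕))² = (2 + 0)² = 2² = 4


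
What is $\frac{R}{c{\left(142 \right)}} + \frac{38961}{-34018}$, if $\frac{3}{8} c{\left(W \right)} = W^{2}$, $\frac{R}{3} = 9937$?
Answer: $- \frac{1621272519}{2743755808} \approx -0.5909$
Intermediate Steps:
$R = 29811$ ($R = 3 \cdot 9937 = 29811$)
$c{\left(W \right)} = \frac{8 W^{2}}{3}$
$\frac{R}{c{\left(142 \right)}} + \frac{38961}{-34018} = \frac{29811}{\frac{8}{3} \cdot 142^{2}} + \frac{38961}{-34018} = \frac{29811}{\frac{8}{3} \cdot 20164} + 38961 \left(- \frac{1}{34018}\right) = \frac{29811}{\frac{161312}{3}} - \frac{38961}{34018} = 29811 \cdot \frac{3}{161312} - \frac{38961}{34018} = \frac{89433}{161312} - \frac{38961}{34018} = - \frac{1621272519}{2743755808}$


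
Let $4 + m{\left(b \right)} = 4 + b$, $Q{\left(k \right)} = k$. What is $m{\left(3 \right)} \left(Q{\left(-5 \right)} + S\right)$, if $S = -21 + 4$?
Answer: $-66$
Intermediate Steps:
$m{\left(b \right)} = b$ ($m{\left(b \right)} = -4 + \left(4 + b\right) = b$)
$S = -17$
$m{\left(3 \right)} \left(Q{\left(-5 \right)} + S\right) = 3 \left(-5 - 17\right) = 3 \left(-22\right) = -66$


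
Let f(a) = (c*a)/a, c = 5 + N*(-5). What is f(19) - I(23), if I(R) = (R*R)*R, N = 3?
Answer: -12177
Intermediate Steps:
c = -10 (c = 5 + 3*(-5) = 5 - 15 = -10)
f(a) = -10 (f(a) = (-10*a)/a = -10)
I(R) = R³ (I(R) = R²*R = R³)
f(19) - I(23) = -10 - 1*23³ = -10 - 1*12167 = -10 - 12167 = -12177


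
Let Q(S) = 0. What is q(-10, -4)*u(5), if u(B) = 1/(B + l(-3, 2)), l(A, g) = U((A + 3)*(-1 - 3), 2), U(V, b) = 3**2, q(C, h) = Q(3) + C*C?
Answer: 50/7 ≈ 7.1429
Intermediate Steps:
q(C, h) = C**2 (q(C, h) = 0 + C*C = 0 + C**2 = C**2)
U(V, b) = 9
l(A, g) = 9
u(B) = 1/(9 + B) (u(B) = 1/(B + 9) = 1/(9 + B))
q(-10, -4)*u(5) = (-10)**2/(9 + 5) = 100/14 = 100*(1/14) = 50/7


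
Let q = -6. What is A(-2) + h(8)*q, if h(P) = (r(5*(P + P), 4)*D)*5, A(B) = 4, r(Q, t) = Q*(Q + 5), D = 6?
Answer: -1223996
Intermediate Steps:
r(Q, t) = Q*(5 + Q)
h(P) = 300*P*(5 + 10*P) (h(P) = (((5*(P + P))*(5 + 5*(P + P)))*6)*5 = (((5*(2*P))*(5 + 5*(2*P)))*6)*5 = (((10*P)*(5 + 10*P))*6)*5 = ((10*P*(5 + 10*P))*6)*5 = (60*P*(5 + 10*P))*5 = 300*P*(5 + 10*P))
A(-2) + h(8)*q = 4 + (1500*8*(1 + 2*8))*(-6) = 4 + (1500*8*(1 + 16))*(-6) = 4 + (1500*8*17)*(-6) = 4 + 204000*(-6) = 4 - 1224000 = -1223996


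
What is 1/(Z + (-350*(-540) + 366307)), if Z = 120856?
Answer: 1/676163 ≈ 1.4789e-6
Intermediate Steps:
1/(Z + (-350*(-540) + 366307)) = 1/(120856 + (-350*(-540) + 366307)) = 1/(120856 + (189000 + 366307)) = 1/(120856 + 555307) = 1/676163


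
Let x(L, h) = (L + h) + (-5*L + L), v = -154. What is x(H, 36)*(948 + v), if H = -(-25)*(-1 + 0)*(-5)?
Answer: -269166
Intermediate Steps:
H = 125 (H = -(-25)*(-1)*(-5) = -5*5*(-5) = -25*(-5) = 125)
x(L, h) = h - 3*L (x(L, h) = (L + h) - 4*L = h - 3*L)
x(H, 36)*(948 + v) = (36 - 3*125)*(948 - 154) = (36 - 375)*794 = -339*794 = -269166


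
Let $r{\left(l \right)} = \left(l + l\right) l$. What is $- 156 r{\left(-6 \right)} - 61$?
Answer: $-11293$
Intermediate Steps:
$r{\left(l \right)} = 2 l^{2}$ ($r{\left(l \right)} = 2 l l = 2 l^{2}$)
$- 156 r{\left(-6 \right)} - 61 = - 156 \cdot 2 \left(-6\right)^{2} - 61 = - 156 \cdot 2 \cdot 36 - 61 = \left(-156\right) 72 - 61 = -11232 - 61 = -11293$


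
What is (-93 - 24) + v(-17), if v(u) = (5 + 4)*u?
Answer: -270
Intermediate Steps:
v(u) = 9*u
(-93 - 24) + v(-17) = (-93 - 24) + 9*(-17) = -117 - 153 = -270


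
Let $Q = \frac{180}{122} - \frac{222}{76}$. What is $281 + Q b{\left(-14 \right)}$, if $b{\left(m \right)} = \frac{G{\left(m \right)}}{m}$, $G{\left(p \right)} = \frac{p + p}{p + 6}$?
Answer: $\frac{2608783}{9272} \approx 281.36$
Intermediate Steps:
$G{\left(p \right)} = \frac{2 p}{6 + p}$
$b{\left(m \right)} = \frac{2}{6 + m}$ ($b{\left(m \right)} = \frac{2 m \frac{1}{6 + m}}{m} = \frac{2}{6 + m}$)
$Q = - \frac{3351}{2318}$ ($Q = 180 \cdot \frac{1}{122} - \frac{111}{38} = \frac{90}{61} - \frac{111}{38} = - \frac{3351}{2318} \approx -1.4456$)
$281 + Q b{\left(-14 \right)} = 281 - \frac{3351 \frac{2}{6 - 14}}{2318} = 281 - \frac{3351 \frac{2}{-8}}{2318} = 281 - \frac{3351 \cdot 2 \left(- \frac{1}{8}\right)}{2318} = 281 - - \frac{3351}{9272} = 281 + \frac{3351}{9272} = \frac{2608783}{9272}$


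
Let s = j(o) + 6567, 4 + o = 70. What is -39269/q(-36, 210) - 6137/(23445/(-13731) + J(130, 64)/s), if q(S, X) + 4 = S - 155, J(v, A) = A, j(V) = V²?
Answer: 63169879312538/16588711815 ≈ 3808.0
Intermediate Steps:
o = 66 (o = -4 + 70 = 66)
s = 10923 (s = 66² + 6567 = 4356 + 6567 = 10923)
q(S, X) = -159 + S (q(S, X) = -4 + (S - 155) = -4 + (-155 + S) = -159 + S)
-39269/q(-36, 210) - 6137/(23445/(-13731) + J(130, 64)/s) = -39269/(-159 - 36) - 6137/(23445/(-13731) + 64/10923) = -39269/(-195) - 6137/(23445*(-1/13731) + 64*(1/10923)) = -39269*(-1/195) - 6137/(-7815/4577 + 64/10923) = 39269/195 - 6137/(-85070317/49994571) = 39269/195 - 6137*(-49994571/85070317) = 39269/195 + 306816682227/85070317 = 63169879312538/16588711815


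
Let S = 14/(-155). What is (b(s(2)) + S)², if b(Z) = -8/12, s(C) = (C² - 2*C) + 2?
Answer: 123904/216225 ≈ 0.57303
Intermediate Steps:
S = -14/155 (S = 14*(-1/155) = -14/155 ≈ -0.090323)
s(C) = 2 + C² - 2*C
b(Z) = -⅔ (b(Z) = -8*1/12 = -⅔)
(b(s(2)) + S)² = (-⅔ - 14/155)² = (-352/465)² = 123904/216225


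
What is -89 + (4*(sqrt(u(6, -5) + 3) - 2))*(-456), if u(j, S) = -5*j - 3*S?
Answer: 3559 - 3648*I*sqrt(3) ≈ 3559.0 - 6318.5*I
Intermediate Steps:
-89 + (4*(sqrt(u(6, -5) + 3) - 2))*(-456) = -89 + (4*(sqrt((-5*6 - 3*(-5)) + 3) - 2))*(-456) = -89 + (4*(sqrt((-30 + 15) + 3) - 2))*(-456) = -89 + (4*(sqrt(-15 + 3) - 2))*(-456) = -89 + (4*(sqrt(-12) - 2))*(-456) = -89 + (4*(2*I*sqrt(3) - 2))*(-456) = -89 + (4*(-2 + 2*I*sqrt(3)))*(-456) = -89 + (-8 + 8*I*sqrt(3))*(-456) = -89 + (3648 - 3648*I*sqrt(3)) = 3559 - 3648*I*sqrt(3)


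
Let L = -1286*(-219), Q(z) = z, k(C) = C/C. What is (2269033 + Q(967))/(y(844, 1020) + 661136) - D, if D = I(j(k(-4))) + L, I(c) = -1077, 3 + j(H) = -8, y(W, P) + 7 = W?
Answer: -185718888961/661973 ≈ -2.8055e+5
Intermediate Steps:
y(W, P) = -7 + W
k(C) = 1
j(H) = -11 (j(H) = -3 - 8 = -11)
L = 281634
D = 280557 (D = -1077 + 281634 = 280557)
(2269033 + Q(967))/(y(844, 1020) + 661136) - D = (2269033 + 967)/((-7 + 844) + 661136) - 1*280557 = 2270000/(837 + 661136) - 280557 = 2270000/661973 - 280557 = -185718888961/661973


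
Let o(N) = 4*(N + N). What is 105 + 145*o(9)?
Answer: 10545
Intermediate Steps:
o(N) = 8*N (o(N) = 4*(2*N) = 8*N)
105 + 145*o(9) = 105 + 145*(8*9) = 105 + 145*72 = 105 + 10440 = 10545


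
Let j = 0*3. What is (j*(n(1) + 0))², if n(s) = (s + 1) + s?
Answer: 0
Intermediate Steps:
j = 0
n(s) = 1 + 2*s (n(s) = (1 + s) + s = 1 + 2*s)
(j*(n(1) + 0))² = (0*((1 + 2*1) + 0))² = (0*((1 + 2) + 0))² = (0*(3 + 0))² = (0*3)² = 0² = 0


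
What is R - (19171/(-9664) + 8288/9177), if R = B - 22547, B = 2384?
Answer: -255441518147/12669504 ≈ -20162.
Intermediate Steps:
R = -20163 (R = 2384 - 22547 = -20163)
R - (19171/(-9664) + 8288/9177) = -20163 - (19171/(-9664) + 8288/9177) = -20163 - (19171*(-1/9664) + 8288*(1/9177)) = -20163 - (-19171/9664 + 1184/1311) = -20163 - 1*(-13691005/12669504) = -20163 + 13691005/12669504 = -255441518147/12669504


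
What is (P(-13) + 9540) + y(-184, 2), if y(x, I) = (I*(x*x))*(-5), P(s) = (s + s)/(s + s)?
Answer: -329019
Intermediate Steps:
P(s) = 1 (P(s) = (2*s)/((2*s)) = (2*s)*(1/(2*s)) = 1)
y(x, I) = -5*I*x² (y(x, I) = (I*x²)*(-5) = -5*I*x²)
(P(-13) + 9540) + y(-184, 2) = (1 + 9540) - 5*2*(-184)² = 9541 - 5*2*33856 = 9541 - 338560 = -329019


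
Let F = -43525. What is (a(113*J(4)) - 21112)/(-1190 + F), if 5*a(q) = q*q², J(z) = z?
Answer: -30746616/74525 ≈ -412.57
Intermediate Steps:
a(q) = q³/5 (a(q) = (q*q²)/5 = q³/5)
(a(113*J(4)) - 21112)/(-1190 + F) = ((113*4)³/5 - 21112)/(-1190 - 43525) = ((⅕)*452³ - 21112)/(-44715) = ((⅕)*92345408 - 21112)*(-1/44715) = (92345408/5 - 21112)*(-1/44715) = (92239848/5)*(-1/44715) = -30746616/74525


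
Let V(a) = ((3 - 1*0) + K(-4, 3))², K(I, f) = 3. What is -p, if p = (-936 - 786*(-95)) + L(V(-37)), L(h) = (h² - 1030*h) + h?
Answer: -37986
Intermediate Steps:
V(a) = 36 (V(a) = ((3 - 1*0) + 3)² = ((3 + 0) + 3)² = (3 + 3)² = 6² = 36)
L(h) = h² - 1029*h
p = 37986 (p = (-936 - 786*(-95)) + 36*(-1029 + 36) = (-936 + 74670) + 36*(-993) = 73734 - 35748 = 37986)
-p = -1*37986 = -37986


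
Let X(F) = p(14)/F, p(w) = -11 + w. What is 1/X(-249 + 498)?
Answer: 83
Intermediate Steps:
X(F) = 3/F (X(F) = (-11 + 14)/F = 3/F)
1/X(-249 + 498) = 1/(3/(-249 + 498)) = 1/(3/249) = 1/(3*(1/249)) = 1/(1/83) = 83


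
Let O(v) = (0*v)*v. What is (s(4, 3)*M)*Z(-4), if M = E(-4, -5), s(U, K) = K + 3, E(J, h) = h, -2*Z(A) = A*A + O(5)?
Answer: 240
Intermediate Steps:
O(v) = 0 (O(v) = 0*v = 0)
Z(A) = -A²/2 (Z(A) = -(A*A + 0)/2 = -(A² + 0)/2 = -A²/2)
s(U, K) = 3 + K
M = -5
(s(4, 3)*M)*Z(-4) = ((3 + 3)*(-5))*(-½*(-4)²) = (6*(-5))*(-½*16) = -30*(-8) = 240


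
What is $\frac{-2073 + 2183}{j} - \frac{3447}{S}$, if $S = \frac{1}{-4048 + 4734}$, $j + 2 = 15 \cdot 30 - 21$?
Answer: $- \frac{1009702024}{427} \approx -2.3646 \cdot 10^{6}$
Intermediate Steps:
$j = 427$ ($j = -2 + \left(15 \cdot 30 - 21\right) = -2 + \left(450 - 21\right) = -2 + 429 = 427$)
$S = \frac{1}{686} \approx 0.0014577$
$\frac{-2073 + 2183}{j} - \frac{3447}{S} = \frac{-2073 + 2183}{427} - 3447 \frac{1}{\frac{1}{686}} = 110 \cdot \frac{1}{427} - 2364642 = \frac{110}{427} - 2364642 = - \frac{1009702024}{427}$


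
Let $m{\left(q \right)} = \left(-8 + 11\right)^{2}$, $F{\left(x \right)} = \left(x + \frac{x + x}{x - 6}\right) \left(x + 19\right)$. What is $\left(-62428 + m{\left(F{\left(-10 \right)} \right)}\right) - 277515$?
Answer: $-339934$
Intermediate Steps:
$F{\left(x \right)} = \left(19 + x\right) \left(x + \frac{2 x}{-6 + x}\right)$ ($F{\left(x \right)} = \left(x + \frac{2 x}{-6 + x}\right) \left(19 + x\right) = \left(19 + x\right) \left(x + \frac{2 x}{-6 + x}\right)$)
$m{\left(q \right)} = 9$ ($m{\left(q \right)} = 3^{2} = 9$)
$\left(-62428 + m{\left(F{\left(-10 \right)} \right)}\right) - 277515 = \left(-62428 + 9\right) - 277515 = -62419 - 277515 = -339934$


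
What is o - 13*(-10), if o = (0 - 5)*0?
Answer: 130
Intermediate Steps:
o = 0 (o = -5*0 = 0)
o - 13*(-10) = 0 - 13*(-10) = 0 + 130 = 130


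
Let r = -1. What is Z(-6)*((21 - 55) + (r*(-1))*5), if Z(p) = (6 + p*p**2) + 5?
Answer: 5945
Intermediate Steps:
Z(p) = 11 + p**3 (Z(p) = (6 + p**3) + 5 = 11 + p**3)
Z(-6)*((21 - 55) + (r*(-1))*5) = (11 + (-6)**3)*((21 - 55) - 1*(-1)*5) = (11 - 216)*(-34 + 1*5) = -205*(-34 + 5) = -205*(-29) = 5945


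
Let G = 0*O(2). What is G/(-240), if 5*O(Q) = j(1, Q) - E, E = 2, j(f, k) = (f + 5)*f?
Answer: 0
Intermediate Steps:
j(f, k) = f*(5 + f) (j(f, k) = (5 + f)*f = f*(5 + f))
O(Q) = ⅘ (O(Q) = (1*(5 + 1) - 1*2)/5 = (1*6 - 2)/5 = (6 - 2)/5 = (⅕)*4 = ⅘)
G = 0 (G = 0*(⅘) = 0)
G/(-240) = 0/(-240) = -1/240*0 = 0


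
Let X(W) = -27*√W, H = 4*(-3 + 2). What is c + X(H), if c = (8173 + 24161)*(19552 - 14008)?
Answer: 179259696 - 54*I ≈ 1.7926e+8 - 54.0*I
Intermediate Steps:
H = -4 (H = 4*(-1) = -4)
c = 179259696 (c = 32334*5544 = 179259696)
c + X(H) = 179259696 - 54*I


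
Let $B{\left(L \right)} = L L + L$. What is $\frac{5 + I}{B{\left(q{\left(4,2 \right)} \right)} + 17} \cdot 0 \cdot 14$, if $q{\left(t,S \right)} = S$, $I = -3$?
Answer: $0$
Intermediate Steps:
$B{\left(L \right)} = L + L^{2}$ ($B{\left(L \right)} = L^{2} + L = L + L^{2}$)
$\frac{5 + I}{B{\left(q{\left(4,2 \right)} \right)} + 17} \cdot 0 \cdot 14 = \frac{5 - 3}{2 \left(1 + 2\right) + 17} \cdot 0 \cdot 14 = \frac{2}{2 \cdot 3 + 17} \cdot 0 \cdot 14 = \frac{2}{6 + 17} \cdot 0 \cdot 14 = \frac{2}{23} \cdot 0 \cdot 14 = 0 \cdot 14 = 0$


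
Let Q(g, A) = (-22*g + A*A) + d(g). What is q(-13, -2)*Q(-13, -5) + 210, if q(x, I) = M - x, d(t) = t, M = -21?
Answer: -2174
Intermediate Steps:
Q(g, A) = A**2 - 21*g (Q(g, A) = (-22*g + A*A) + g = (-22*g + A**2) + g = (A**2 - 22*g) + g = A**2 - 21*g)
q(x, I) = -21 - x
q(-13, -2)*Q(-13, -5) + 210 = (-21 - 1*(-13))*((-5)**2 - 21*(-13)) + 210 = (-21 + 13)*(25 + 273) + 210 = -8*298 + 210 = -2384 + 210 = -2174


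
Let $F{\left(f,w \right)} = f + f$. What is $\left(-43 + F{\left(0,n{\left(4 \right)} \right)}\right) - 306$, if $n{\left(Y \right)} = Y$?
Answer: $-349$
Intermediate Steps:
$F{\left(f,w \right)} = 2 f$
$\left(-43 + F{\left(0,n{\left(4 \right)} \right)}\right) - 306 = \left(-43 + 2 \cdot 0\right) - 306 = \left(-43 + 0\right) - 306 = -43 - 306 = -349$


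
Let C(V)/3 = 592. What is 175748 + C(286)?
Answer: 177524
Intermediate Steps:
C(V) = 1776 (C(V) = 3*592 = 1776)
175748 + C(286) = 175748 + 1776 = 177524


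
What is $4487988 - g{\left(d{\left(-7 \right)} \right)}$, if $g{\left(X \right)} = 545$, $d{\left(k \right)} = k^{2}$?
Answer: $4487443$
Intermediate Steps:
$4487988 - g{\left(d{\left(-7 \right)} \right)} = 4487988 - 545 = 4487443$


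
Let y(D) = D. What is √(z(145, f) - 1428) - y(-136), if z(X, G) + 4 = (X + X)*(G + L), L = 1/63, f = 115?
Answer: 136 + 2*√3519467/21 ≈ 314.67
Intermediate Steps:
L = 1/63 ≈ 0.015873
z(X, G) = -4 + 2*X*(1/63 + G) (z(X, G) = -4 + (X + X)*(G + 1/63) = -4 + (2*X)*(1/63 + G) = -4 + 2*X*(1/63 + G))
√(z(145, f) - 1428) - y(-136) = √((-4 + (2/63)*145 + 2*115*145) - 1428) - 1*(-136) = √((-4 + 290/63 + 33350) - 1428) + 136 = √(2101088/63 - 1428) + 136 = √(2011124/63) + 136 = 2*√3519467/21 + 136 = 136 + 2*√3519467/21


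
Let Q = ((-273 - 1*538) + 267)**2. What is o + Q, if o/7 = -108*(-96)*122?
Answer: 9150208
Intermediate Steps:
o = 8854272 (o = 7*(-108*(-96)*122) = 7*(10368*122) = 7*1264896 = 8854272)
Q = 295936 (Q = ((-273 - 538) + 267)**2 = (-811 + 267)**2 = (-544)**2 = 295936)
o + Q = 8854272 + 295936 = 9150208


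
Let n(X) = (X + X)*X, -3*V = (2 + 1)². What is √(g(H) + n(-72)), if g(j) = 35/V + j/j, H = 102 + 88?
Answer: 4*√5826/3 ≈ 101.77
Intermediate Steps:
V = -3 (V = -(2 + 1)²/3 = -⅓*3² = -⅓*9 = -3)
H = 190
n(X) = 2*X² (n(X) = (2*X)*X = 2*X²)
g(j) = -32/3 (g(j) = 35/(-3) + j/j = 35*(-⅓) + 1 = -35/3 + 1 = -32/3)
√(g(H) + n(-72)) = √(-32/3 + 2*(-72)²) = √(-32/3 + 2*5184) = √(-32/3 + 10368) = √(31072/3) = 4*√5826/3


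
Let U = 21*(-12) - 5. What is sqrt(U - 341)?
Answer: I*sqrt(598) ≈ 24.454*I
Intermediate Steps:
U = -257 (U = -252 - 5 = -257)
sqrt(U - 341) = sqrt(-257 - 341) = sqrt(-598) = I*sqrt(598)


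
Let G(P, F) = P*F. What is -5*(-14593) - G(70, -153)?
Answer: 83675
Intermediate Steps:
G(P, F) = F*P
-5*(-14593) - G(70, -153) = -5*(-14593) - (-153)*70 = 72965 - 1*(-10710) = 72965 + 10710 = 83675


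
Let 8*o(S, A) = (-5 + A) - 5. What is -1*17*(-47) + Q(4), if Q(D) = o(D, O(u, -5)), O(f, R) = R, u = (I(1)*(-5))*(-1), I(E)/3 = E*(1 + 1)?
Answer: 6377/8 ≈ 797.13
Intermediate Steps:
I(E) = 6*E (I(E) = 3*(E*(1 + 1)) = 3*(E*2) = 3*(2*E) = 6*E)
u = 30 (u = ((6*1)*(-5))*(-1) = (6*(-5))*(-1) = -30*(-1) = 30)
o(S, A) = -5/4 + A/8 (o(S, A) = ((-5 + A) - 5)/8 = (-10 + A)/8 = -5/4 + A/8)
Q(D) = -15/8 (Q(D) = -5/4 + (1/8)*(-5) = -5/4 - 5/8 = -15/8)
-1*17*(-47) + Q(4) = -1*17*(-47) - 15/8 = -17*(-47) - 15/8 = 799 - 15/8 = 6377/8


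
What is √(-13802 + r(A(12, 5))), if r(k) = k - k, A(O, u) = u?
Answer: I*√13802 ≈ 117.48*I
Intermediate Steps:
r(k) = 0
√(-13802 + r(A(12, 5))) = √(-13802 + 0) = √(-13802) = I*√13802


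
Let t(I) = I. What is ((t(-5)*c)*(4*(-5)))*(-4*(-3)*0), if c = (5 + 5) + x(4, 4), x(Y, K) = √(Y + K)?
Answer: 0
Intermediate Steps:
x(Y, K) = √(K + Y)
c = 10 + 2*√2 (c = (5 + 5) + √(4 + 4) = 10 + √8 = 10 + 2*√2 ≈ 12.828)
((t(-5)*c)*(4*(-5)))*(-4*(-3)*0) = ((-5*(10 + 2*√2))*(4*(-5)))*(-4*(-3)*0) = ((-50 - 10*√2)*(-20))*(12*0) = (1000 + 200*√2)*0 = 0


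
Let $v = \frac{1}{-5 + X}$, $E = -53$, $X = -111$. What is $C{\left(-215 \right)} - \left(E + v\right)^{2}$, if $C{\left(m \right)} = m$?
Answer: $- \frac{40703241}{13456} \approx -3024.9$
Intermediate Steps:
$v = - \frac{1}{116}$ ($v = \frac{1}{-5 - 111} = \frac{1}{-116} = - \frac{1}{116} \approx -0.0086207$)
$C{\left(-215 \right)} - \left(E + v\right)^{2} = -215 - \left(-53 - \frac{1}{116}\right)^{2} = -215 - \left(- \frac{6149}{116}\right)^{2} = -215 - \frac{37810201}{13456} = - \frac{40703241}{13456}$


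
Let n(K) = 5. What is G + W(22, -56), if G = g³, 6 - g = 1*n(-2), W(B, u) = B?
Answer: 23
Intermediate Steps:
g = 1 (g = 6 - 5 = 1)
G = 1 (G = 1³ = 1)
G + W(22, -56) = 1 + 22 = 23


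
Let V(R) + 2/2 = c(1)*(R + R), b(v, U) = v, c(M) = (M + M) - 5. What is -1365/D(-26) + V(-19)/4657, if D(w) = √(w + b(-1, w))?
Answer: 113/4657 + 455*I*√3/3 ≈ 0.024265 + 262.69*I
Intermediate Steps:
c(M) = -5 + 2*M (c(M) = 2*M - 5 = -5 + 2*M)
D(w) = √(-1 + w) (D(w) = √(w - 1) = √(-1 + w))
V(R) = -1 - 6*R (V(R) = -1 + (-5 + 2*1)*(R + R) = -1 + (-5 + 2)*(2*R) = -1 - 6*R)
-1365/D(-26) + V(-19)/4657 = -1365/√(-1 - 26) + (-1 - 6*(-19))/4657 = -1365*(-I*√3/9) + (-1 + 114)*(1/4657) = -1365*(-I*√3/9) + 113*(1/4657) = -(-455)*I*√3/3 + 113/4657 = 455*I*√3/3 + 113/4657 = 113/4657 + 455*I*√3/3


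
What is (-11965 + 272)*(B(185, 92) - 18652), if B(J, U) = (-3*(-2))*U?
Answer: 211643300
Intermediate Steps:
B(J, U) = 6*U
(-11965 + 272)*(B(185, 92) - 18652) = (-11965 + 272)*(6*92 - 18652) = -11693*(552 - 18652) = -11693*(-18100) = 211643300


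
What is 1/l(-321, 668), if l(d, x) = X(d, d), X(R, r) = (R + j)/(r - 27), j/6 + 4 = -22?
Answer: 116/159 ≈ 0.72956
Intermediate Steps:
j = -156 (j = -24 + 6*(-22) = -24 - 132 = -156)
X(R, r) = (-156 + R)/(-27 + r) (X(R, r) = (R - 156)/(r - 27) = (-156 + R)/(-27 + r))
l(d, x) = (-156 + d)/(-27 + d)
1/l(-321, 668) = 1/((-156 - 321)/(-27 - 321)) = 1/(-477/(-348)) = 1/(-1/348*(-477)) = 1/(159/116) = 116/159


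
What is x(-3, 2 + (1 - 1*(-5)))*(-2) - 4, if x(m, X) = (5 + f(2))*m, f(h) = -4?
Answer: 2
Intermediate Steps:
x(m, X) = m (x(m, X) = (5 - 4)*m = 1*m = m)
x(-3, 2 + (1 - 1*(-5)))*(-2) - 4 = -3*(-2) - 4 = 6 - 4 = 2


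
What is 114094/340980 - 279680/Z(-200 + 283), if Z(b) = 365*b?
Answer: -9190880867/1032998910 ≈ -8.8973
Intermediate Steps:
114094/340980 - 279680/Z(-200 + 283) = 114094/340980 - 279680*1/(365*(-200 + 283)) = 114094*(1/340980) - 279680/(365*83) = 57047/170490 - 279680/30295 = 57047/170490 - 279680*1/30295 = 57047/170490 - 55936/6059 = -9190880867/1032998910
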